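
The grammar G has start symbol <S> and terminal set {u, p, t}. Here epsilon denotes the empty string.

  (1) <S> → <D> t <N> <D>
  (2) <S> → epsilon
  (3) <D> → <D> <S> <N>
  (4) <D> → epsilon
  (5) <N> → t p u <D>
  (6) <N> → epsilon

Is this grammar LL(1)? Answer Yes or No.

No

FIRST(<S>) = {epsilon, t}
FIRST(<D>) = {epsilon, t}
FIRST(<N>) = {epsilon, t}
FOLLOW(<S>) = {$, t}
FOLLOW(<D>) = {$, t}
FOLLOW(<N>) = {$, t}
Cell M[<D>, $] receives both <D> → <D> <S> <N> and <D> → epsilon — the grammar is not LL(1).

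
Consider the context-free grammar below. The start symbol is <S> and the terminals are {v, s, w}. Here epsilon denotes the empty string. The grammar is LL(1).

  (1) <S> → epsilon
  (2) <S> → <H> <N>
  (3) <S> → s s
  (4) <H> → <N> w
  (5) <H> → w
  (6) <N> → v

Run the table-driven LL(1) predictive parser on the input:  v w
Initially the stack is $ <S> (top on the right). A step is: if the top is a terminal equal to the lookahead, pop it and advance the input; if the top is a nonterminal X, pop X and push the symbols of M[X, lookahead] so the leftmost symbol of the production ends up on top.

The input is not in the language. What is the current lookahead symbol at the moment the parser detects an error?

     Stack        Input  Action
  1  $ <S>        v w $  expand <S> → <H> <N>
  2  $ <N> <H>    v w $  expand <H> → <N> w
  3  $ <N> w <N>  v w $  expand <N> → v
  4  $ <N> w v    v w $  match v
  5  $ <N> w      w $    match w
  6  $ <N>        $      error: M[<N>, $] is empty

$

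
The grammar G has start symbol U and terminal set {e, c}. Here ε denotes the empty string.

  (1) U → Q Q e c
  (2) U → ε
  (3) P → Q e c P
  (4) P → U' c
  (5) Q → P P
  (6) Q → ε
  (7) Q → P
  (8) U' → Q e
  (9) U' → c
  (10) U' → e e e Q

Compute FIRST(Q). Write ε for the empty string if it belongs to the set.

FIRST(U): from U→Q Q e c we get {c, e}; from U→ε we get {ε}. So FIRST(U) = {ε, c, e}.
FIRST(P): from P→Q e c P we get {c, e}; from P→U' c we get {c, e}. So FIRST(P) = {c, e}.
FIRST(Q): from Q→P P we get {c, e}; from Q→ε we get {ε}; from Q→P we get {c, e}. So FIRST(Q) = {ε, c, e}.
FIRST(U'): from U'→Q e we get {c, e}; from U'→c we get {c}; from U'→e e e Q we get {e}. So FIRST(U') = {c, e}.

{ε, c, e}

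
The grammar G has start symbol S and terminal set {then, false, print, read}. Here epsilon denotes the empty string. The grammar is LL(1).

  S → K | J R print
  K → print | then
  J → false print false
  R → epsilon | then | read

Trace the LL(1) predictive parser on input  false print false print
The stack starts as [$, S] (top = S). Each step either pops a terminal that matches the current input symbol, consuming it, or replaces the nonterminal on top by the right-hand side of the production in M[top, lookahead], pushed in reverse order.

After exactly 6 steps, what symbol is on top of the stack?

print

     Stack                        Input                      Action
  1  $ S                          false print false print $  expand S → J R print
  2  $ print R J                  false print false print $  expand J → false print false
  3  $ print R false print false  false print false print $  match false
  4  $ print R false print        print false print $        match print
  5  $ print R false              false print $              match false
  6  $ print R                    print $                    expand R → epsilon
Stack after step 6: $ print (top = print).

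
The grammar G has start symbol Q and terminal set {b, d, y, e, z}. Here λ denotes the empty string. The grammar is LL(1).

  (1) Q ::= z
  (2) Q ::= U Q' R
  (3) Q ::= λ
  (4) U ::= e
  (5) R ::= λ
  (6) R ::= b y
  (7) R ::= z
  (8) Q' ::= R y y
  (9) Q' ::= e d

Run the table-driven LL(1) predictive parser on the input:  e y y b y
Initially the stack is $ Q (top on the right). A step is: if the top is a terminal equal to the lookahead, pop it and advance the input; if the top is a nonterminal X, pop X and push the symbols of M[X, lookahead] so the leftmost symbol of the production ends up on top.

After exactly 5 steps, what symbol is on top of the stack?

y

     Stack      Input        Action
  1  $ Q        e y y b y $  expand Q ::= U Q' R
  2  $ R Q' U   e y y b y $  expand U ::= e
  3  $ R Q' e   e y y b y $  match e
  4  $ R Q'     y y b y $    expand Q' ::= R y y
  5  $ R y y R  y y b y $    expand R ::= λ
Stack after step 5: $ R y y (top = y).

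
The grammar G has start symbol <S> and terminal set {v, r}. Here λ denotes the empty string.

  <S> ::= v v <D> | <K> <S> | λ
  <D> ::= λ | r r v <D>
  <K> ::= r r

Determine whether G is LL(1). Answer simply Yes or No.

FIRST(<S>) = {λ, r, v}
FIRST(<D>) = {λ, r}
FIRST(<K>) = {r}
FOLLOW(<S>) = {$}
FOLLOW(<D>) = {$}
FOLLOW(<K>) = {$, r, v}
Each cell of M receives at most one production.

Yes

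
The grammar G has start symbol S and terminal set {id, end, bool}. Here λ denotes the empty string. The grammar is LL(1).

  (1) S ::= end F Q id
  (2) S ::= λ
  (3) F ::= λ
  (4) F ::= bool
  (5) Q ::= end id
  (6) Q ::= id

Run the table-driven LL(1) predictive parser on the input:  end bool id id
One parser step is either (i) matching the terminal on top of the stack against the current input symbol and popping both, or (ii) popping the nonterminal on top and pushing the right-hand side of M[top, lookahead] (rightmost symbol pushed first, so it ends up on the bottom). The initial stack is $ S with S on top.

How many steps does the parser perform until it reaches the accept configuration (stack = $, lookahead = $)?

7

step 1: stack=$ S  input=end bool id id $  — expand S ::= end F Q id
step 2: stack=$ id Q F end  input=end bool id id $  — match end
step 3: stack=$ id Q F  input=bool id id $  — expand F ::= bool
step 4: stack=$ id Q bool  input=bool id id $  — match bool
step 5: stack=$ id Q  input=id id $  — expand Q ::= id
step 6: stack=$ id id  input=id id $  — match id
step 7: stack=$ id  input=id $  — match id
Accept reached after 7 steps.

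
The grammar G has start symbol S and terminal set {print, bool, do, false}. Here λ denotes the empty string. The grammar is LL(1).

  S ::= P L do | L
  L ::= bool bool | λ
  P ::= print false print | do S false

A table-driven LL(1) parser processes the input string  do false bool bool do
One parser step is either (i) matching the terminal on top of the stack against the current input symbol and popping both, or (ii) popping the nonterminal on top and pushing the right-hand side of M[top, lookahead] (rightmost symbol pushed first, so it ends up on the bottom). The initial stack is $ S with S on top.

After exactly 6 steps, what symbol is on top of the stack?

     Stack              Input                    Action
  1  $ S                do false bool bool do $  expand S ::= P L do
  2  $ do L P           do false bool bool do $  expand P ::= do S false
  3  $ do L false S do  do false bool bool do $  match do
  4  $ do L false S     false bool bool do $     expand S ::= L
  5  $ do L false L     false bool bool do $     expand L ::= λ
  6  $ do L false       false bool bool do $     match false
Stack after step 6: $ do L (top = L).

L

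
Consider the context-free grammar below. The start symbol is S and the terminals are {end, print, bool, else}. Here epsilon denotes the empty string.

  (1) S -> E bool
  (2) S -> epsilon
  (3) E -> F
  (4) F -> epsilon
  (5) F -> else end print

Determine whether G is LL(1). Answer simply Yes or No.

FIRST(S) = {epsilon, bool, else}
FIRST(E) = {epsilon, else}
FIRST(F) = {epsilon, else}
FOLLOW(S) = {$}
FOLLOW(E) = {bool}
FOLLOW(F) = {bool}
Each cell of M receives at most one production.

Yes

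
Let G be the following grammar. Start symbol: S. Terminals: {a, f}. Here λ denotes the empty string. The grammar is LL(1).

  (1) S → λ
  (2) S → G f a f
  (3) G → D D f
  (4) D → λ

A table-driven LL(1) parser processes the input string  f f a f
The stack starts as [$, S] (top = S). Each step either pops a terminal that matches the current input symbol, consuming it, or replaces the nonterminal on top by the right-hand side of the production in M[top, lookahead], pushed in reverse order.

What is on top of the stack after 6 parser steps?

     Stack          Input      Action
  1  $ S            f f a f $  expand S → G f a f
  2  $ f a f G      f f a f $  expand G → D D f
  3  $ f a f f D D  f f a f $  expand D → λ
  4  $ f a f f D    f f a f $  expand D → λ
  5  $ f a f f      f f a f $  match f
  6  $ f a f        f a f $    match f
Stack after step 6: $ f a (top = a).

a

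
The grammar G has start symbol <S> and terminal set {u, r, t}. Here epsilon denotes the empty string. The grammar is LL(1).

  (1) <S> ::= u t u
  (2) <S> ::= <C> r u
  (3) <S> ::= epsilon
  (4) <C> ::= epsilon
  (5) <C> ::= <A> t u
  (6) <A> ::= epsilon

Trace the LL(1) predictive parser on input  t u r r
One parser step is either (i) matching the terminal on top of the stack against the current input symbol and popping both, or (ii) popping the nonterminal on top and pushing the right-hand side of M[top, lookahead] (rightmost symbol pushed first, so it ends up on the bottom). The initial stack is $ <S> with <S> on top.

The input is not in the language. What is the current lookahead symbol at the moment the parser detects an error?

     Stack          Input      Action
  1  $ <S>          t u r r $  expand <S> ::= <C> r u
  2  $ u r <C>      t u r r $  expand <C> ::= <A> t u
  3  $ u r u t <A>  t u r r $  expand <A> ::= epsilon
  4  $ u r u t      t u r r $  match t
  5  $ u r u        u r r $    match u
  6  $ u r          r r $      match r
  7  $ u            r $        error: top is terminal u but lookahead is r

r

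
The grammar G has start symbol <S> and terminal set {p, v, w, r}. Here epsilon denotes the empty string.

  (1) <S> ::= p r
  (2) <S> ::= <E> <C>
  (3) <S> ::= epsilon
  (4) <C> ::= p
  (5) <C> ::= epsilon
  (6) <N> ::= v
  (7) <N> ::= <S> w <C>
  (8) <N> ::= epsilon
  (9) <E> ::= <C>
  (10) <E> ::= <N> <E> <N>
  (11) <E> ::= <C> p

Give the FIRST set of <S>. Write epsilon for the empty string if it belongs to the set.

FIRST(<C>) = {epsilon, p}
FIRST(<S>) = {epsilon, p, v, w}  (via <E> <C>)
FIRST(<N>) = {epsilon, p, v, w}  (via <S> w <C>)
FIRST(<E>) = {epsilon, p, v, w}  (via <C>, <N> <E> <N>, <C> p)

{epsilon, p, v, w}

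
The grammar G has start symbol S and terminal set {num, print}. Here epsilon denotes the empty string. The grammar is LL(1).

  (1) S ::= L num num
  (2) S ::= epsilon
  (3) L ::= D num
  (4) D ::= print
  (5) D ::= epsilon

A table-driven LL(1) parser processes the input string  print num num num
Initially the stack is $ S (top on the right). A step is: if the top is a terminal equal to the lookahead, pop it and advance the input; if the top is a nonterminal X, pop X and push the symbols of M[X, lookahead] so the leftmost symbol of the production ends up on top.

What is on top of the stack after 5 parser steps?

step 1: stack=$ S  input=print num num num $  — expand S ::= L num num
step 2: stack=$ num num L  input=print num num num $  — expand L ::= D num
step 3: stack=$ num num num D  input=print num num num $  — expand D ::= print
step 4: stack=$ num num num print  input=print num num num $  — match print
step 5: stack=$ num num num  input=num num num $  — match num
Stack after step 5: $ num num (top = num).

num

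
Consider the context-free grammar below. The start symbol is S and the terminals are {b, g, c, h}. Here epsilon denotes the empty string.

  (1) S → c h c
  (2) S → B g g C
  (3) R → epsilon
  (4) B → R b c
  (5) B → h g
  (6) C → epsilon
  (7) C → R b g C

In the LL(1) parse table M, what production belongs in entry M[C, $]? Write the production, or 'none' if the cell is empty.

FIRST(R) = {epsilon}
FIRST(B) = {b, h}  (via R b c)
FIRST(C) = {epsilon, b}  (via R b g C)
FIRST(S) = {b, c, h}  (via B g g C)
FOLLOW(S) includes $ since S is the start symbol.
FOLLOW(S): S appears on no right-hand side. Thus FOLLOW(S) = {$}.
FOLLOW(C): in S→B g g C, the suffix after C is empty, so FOLLOW(C) ⊇ FOLLOW(S) = {$}; in C→R b g C, the suffix after C is empty (adds nothing new). Thus FOLLOW(C) = {$}.
For C → epsilon: FIRST(epsilon) = {epsilon}, so it goes in M[C, t] for t ∈ {}; since epsilon ∈ FIRST, also for every t ∈ FOLLOW(C) = {$}.
For C → R b g C: FIRST(R b g C) = {b}, so it goes in M[C, t] for t ∈ {b}.

C → epsilon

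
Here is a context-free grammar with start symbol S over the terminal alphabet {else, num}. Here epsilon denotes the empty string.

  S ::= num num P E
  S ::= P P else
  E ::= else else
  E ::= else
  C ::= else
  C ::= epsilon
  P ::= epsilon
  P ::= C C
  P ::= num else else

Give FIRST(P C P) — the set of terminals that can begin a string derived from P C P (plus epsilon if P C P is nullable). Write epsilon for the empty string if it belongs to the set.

{epsilon, else, num}

FIRST(E): from E::=else else we get {else}; from E::=else we get {else}. So FIRST(E) = {else}.
FIRST(C): from C::=else we get {else}; from C::=epsilon we get {epsilon}. So FIRST(C) = {epsilon, else}.
FIRST(P): from P::=epsilon we get {epsilon}; from P::=C C we get {epsilon, else}; from P::=num else else we get {num}. So FIRST(P) = {epsilon, else, num}.
FIRST(S): from S::=num num P E we get {num}; from S::=P P else we get {else, num}. So FIRST(S) = {else, num}.
FIRST(P C P): take FIRST of each symbol in turn, carrying on past any symbol whose FIRST contains epsilon; result {epsilon, else, num}.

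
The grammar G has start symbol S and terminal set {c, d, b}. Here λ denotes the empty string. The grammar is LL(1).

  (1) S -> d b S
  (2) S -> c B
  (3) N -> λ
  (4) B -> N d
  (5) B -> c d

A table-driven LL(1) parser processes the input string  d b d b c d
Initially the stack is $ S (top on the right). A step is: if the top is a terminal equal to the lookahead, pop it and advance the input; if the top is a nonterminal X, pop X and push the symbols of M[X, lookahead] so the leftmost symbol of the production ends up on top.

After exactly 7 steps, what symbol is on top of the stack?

c

step 1: stack=$ S  input=d b d b c d $  — expand S -> d b S
step 2: stack=$ S b d  input=d b d b c d $  — match d
step 3: stack=$ S b  input=b d b c d $  — match b
step 4: stack=$ S  input=d b c d $  — expand S -> d b S
step 5: stack=$ S b d  input=d b c d $  — match d
step 6: stack=$ S b  input=b c d $  — match b
step 7: stack=$ S  input=c d $  — expand S -> c B
Stack after step 7: $ B c (top = c).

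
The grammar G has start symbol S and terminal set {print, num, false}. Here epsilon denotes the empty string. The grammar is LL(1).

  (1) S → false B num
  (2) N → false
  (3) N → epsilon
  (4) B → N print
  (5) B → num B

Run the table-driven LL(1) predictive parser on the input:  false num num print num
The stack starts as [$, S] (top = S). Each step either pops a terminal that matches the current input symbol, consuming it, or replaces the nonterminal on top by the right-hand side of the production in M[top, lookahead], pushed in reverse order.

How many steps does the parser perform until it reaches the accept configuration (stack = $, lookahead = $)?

      Stack          Input                      Action
   1  $ S            false num num print num $  expand S → false B num
   2  $ num B false  false num num print num $  match false
   3  $ num B        num num print num $        expand B → num B
   4  $ num B num    num num print num $        match num
   5  $ num B        num print num $            expand B → num B
   6  $ num B num    num print num $            match num
   7  $ num B        print num $                expand B → N print
   8  $ num print N  print num $                expand N → epsilon
   9  $ num print    print num $                match print
  10  $ num          num $                      match num
Accept reached after 10 steps.

10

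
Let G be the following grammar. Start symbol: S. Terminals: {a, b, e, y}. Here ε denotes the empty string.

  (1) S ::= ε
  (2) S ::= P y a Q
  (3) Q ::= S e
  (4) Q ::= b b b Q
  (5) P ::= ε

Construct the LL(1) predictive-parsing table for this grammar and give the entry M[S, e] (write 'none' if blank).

S ::= ε

FIRST(P): from P::=ε we get {ε}. So FIRST(P) = {ε}.
FIRST(S): from S::=ε we get {ε}; from S::=P y a Q we get {y}. So FIRST(S) = {ε, y}.
FIRST(Q): from Q::=S e we get {e, y}; from Q::=b b b Q we get {b}. So FIRST(Q) = {b, e, y}.
FOLLOW(S) includes $ since S is the start symbol.
FOLLOW(S): in Q::=S e, S is followed by e with FIRST {e}. Thus FOLLOW(S) = {$, e}.
For S ::= ε: FIRST(ε) = {ε}, so it goes in M[S, t] for t ∈ {}; since ε ∈ FIRST, also for every t ∈ FOLLOW(S) = {$, e}.
For S ::= P y a Q: FIRST(P y a Q) = {y}, so it goes in M[S, t] for t ∈ {y}.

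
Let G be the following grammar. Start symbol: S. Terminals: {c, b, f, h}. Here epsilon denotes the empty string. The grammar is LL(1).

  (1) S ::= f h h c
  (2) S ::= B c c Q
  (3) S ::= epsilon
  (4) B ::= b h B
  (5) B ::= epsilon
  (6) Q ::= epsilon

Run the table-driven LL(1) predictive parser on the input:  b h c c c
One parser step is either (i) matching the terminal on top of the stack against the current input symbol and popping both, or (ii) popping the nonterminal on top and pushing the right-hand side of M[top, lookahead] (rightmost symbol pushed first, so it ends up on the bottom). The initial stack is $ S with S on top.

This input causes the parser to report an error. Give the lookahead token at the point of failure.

step 1: stack=$ S  input=b h c c c $  — expand S ::= B c c Q
step 2: stack=$ Q c c B  input=b h c c c $  — expand B ::= b h B
step 3: stack=$ Q c c B h b  input=b h c c c $  — match b
step 4: stack=$ Q c c B h  input=h c c c $  — match h
step 5: stack=$ Q c c B  input=c c c $  — expand B ::= epsilon
step 6: stack=$ Q c c  input=c c c $  — match c
step 7: stack=$ Q c  input=c c $  — match c
step 8: stack=$ Q  input=c $  — error: M[Q, c] is empty

c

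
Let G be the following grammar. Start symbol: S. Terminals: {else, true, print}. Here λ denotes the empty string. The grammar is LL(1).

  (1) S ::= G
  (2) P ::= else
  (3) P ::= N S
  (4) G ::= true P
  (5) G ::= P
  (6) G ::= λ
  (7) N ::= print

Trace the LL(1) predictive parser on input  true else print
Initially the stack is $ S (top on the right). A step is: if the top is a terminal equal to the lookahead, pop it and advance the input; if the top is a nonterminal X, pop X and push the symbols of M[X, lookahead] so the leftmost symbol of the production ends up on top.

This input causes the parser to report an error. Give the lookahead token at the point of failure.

print

step 1: stack=$ S  input=true else print $  — expand S ::= G
step 2: stack=$ G  input=true else print $  — expand G ::= true P
step 3: stack=$ P true  input=true else print $  — match true
step 4: stack=$ P  input=else print $  — expand P ::= else
step 5: stack=$ else  input=else print $  — match else
step 6: stack=$  input=print $  — error: stack empty but input remains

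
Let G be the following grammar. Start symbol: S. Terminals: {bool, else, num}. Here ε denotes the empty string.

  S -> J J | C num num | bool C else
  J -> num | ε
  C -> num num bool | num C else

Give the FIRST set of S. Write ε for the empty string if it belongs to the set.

FIRST(J): from J->num we get {num}; from J->ε we get {ε}. So FIRST(J) = {ε, num}.
FIRST(C): from C->num num bool we get {num}; from C->num C else we get {num}. So FIRST(C) = {num}.
FIRST(S): from S->J J we get {ε, num}; from S->C num num we get {num}; from S->bool C else we get {bool}. So FIRST(S) = {ε, bool, num}.

{ε, bool, num}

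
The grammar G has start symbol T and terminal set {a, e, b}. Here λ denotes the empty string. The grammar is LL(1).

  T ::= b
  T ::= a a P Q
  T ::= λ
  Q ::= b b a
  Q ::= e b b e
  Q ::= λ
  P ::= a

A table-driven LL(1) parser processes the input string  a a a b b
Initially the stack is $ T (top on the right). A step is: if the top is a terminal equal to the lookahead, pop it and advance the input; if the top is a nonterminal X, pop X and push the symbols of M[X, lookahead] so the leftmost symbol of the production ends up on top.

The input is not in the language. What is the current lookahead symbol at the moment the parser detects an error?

     Stack      Input        Action
  1  $ T        a a a b b $  expand T ::= a a P Q
  2  $ Q P a a  a a a b b $  match a
  3  $ Q P a    a a b b $    match a
  4  $ Q P      a b b $      expand P ::= a
  5  $ Q a      a b b $      match a
  6  $ Q        b b $        expand Q ::= b b a
  7  $ a b b    b b $        match b
  8  $ a b      b $          match b
  9  $ a        $            error: top is terminal a but lookahead is $

$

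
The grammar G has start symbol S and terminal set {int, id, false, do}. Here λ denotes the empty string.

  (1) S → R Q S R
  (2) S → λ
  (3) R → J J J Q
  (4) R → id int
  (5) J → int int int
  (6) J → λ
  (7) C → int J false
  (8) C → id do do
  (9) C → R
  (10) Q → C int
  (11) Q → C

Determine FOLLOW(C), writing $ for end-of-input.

FIRST(J): from J→int int int we get {int}; from J→λ we get {λ}. So FIRST(J) = {λ, int}.
FIRST(S): from S→R Q S R we get {id, int}; from S→λ we get {λ}. So FIRST(S) = {λ, id, int}.
FIRST(R): from R→J J J Q we get {id, int}; from R→id int we get {id}. So FIRST(R) = {id, int}.
FIRST(C): from C→int J false we get {int}; from C→id do do we get {id}; from C→R we get {id, int}. So FIRST(C) = {id, int}.
FIRST(Q): from Q→C int we get {id, int}; from Q→C we get {id, int}. So FIRST(Q) = {id, int}.
FOLLOW(S) includes $ since S is the start symbol.
FOLLOW(S): in S→R Q S R, S is followed by R with FIRST {id, int}. Thus FOLLOW(S) = {$, id, int}.
FOLLOW(J): in R→J J J Q (occurrence 1), J is followed by J J Q with FIRST {id, int}; in R→J J J Q (occurrence 2), J is followed by J Q with FIRST {id, int}; in R→J J J Q (occurrence 3), J is followed by Q with FIRST {id, int}; in C→int J false, J is followed by false with FIRST {false}. Thus FOLLOW(J) = {false, id, int}.
FOLLOW(R): in S→R Q S R (occurrence 1), R is followed by Q S R with FIRST {id, int}; in S→R Q S R (occurrence 2), the suffix after R is empty, so FOLLOW(R) ⊇ FOLLOW(S) = {$, id, int}; in C→R, the suffix after R is empty, so FOLLOW(R) ⊇ FOLLOW(C) = {$, id, int}. Thus FOLLOW(R) = {$, id, int}.
FOLLOW(Q): in S→R Q S R, Q is followed by S R with FIRST {id, int}; in R→J J J Q, the suffix after Q is empty, so FOLLOW(Q) ⊇ FOLLOW(R) = {$, id, int}. Thus FOLLOW(Q) = {$, id, int}.
FOLLOW(C): in Q→C int, C is followed by int with FIRST {int}; in Q→C, the suffix after C is empty, so FOLLOW(C) ⊇ FOLLOW(Q) = {$, id, int}. Thus FOLLOW(C) = {$, id, int}.

{$, id, int}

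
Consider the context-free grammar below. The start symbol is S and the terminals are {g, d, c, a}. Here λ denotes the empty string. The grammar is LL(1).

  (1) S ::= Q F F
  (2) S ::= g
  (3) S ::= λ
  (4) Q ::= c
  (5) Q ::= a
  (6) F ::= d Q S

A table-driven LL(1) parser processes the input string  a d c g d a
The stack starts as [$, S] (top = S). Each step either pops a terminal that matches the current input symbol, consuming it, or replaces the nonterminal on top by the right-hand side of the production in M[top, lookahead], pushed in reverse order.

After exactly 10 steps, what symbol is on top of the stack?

d

      Stack      Input          Action
   1  $ S        a d c g d a $  expand S ::= Q F F
   2  $ F F Q    a d c g d a $  expand Q ::= a
   3  $ F F a    a d c g d a $  match a
   4  $ F F      d c g d a $    expand F ::= d Q S
   5  $ F S Q d  d c g d a $    match d
   6  $ F S Q    c g d a $      expand Q ::= c
   7  $ F S c    c g d a $      match c
   8  $ F S      g d a $        expand S ::= g
   9  $ F g      g d a $        match g
  10  $ F        d a $          expand F ::= d Q S
Stack after step 10: $ S Q d (top = d).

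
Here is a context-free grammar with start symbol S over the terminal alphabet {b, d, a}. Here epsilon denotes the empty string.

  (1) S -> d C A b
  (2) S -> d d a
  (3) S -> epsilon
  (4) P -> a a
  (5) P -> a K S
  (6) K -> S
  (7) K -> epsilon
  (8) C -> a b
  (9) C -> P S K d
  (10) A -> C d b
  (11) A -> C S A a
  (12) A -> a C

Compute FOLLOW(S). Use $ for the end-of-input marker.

FIRST(S) = {epsilon, d}
FIRST(P) = {a}
FIRST(K) = {epsilon, d}  (via S)
FIRST(C) = {a}  (via P S K d)
FIRST(A) = {a}  (via C d b, C S A a)
FOLLOW(S) includes $ since S is the start symbol.
FOLLOW(P): in C->P S K d, P is followed by S K d with FIRST {d}. Thus FOLLOW(P) = {d}.
FOLLOW(K): in P->a K S, K is followed by S with FIRST {epsilon, d}; in P->a K S, the suffix after K is nullable, so FOLLOW(K) ⊇ FOLLOW(P) = {d}; in C->P S K d, K is followed by d with FIRST {d}. Thus FOLLOW(K) = {d}.
FOLLOW(S): in P->a K S, the suffix after S is empty, so FOLLOW(S) ⊇ FOLLOW(P) = {d}; in K->S, the suffix after S is empty, so FOLLOW(S) ⊇ FOLLOW(K) = {d}; in C->P S K d, S is followed by K d with FIRST {d}; in A->C S A a, S is followed by A a with FIRST {a}. Thus FOLLOW(S) = {$, a, d}.
FOLLOW(A): in S->d C A b, A is followed by b with FIRST {b}; in A->C S A a, A is followed by a with FIRST {a}. Thus FOLLOW(A) = {a, b}.
FOLLOW(C): in S->d C A b, C is followed by A b with FIRST {a}; in A->C d b, C is followed by d b with FIRST {d}; in A->C S A a, C is followed by S A a with FIRST {a, d}; in A->a C, the suffix after C is empty, so FOLLOW(C) ⊇ FOLLOW(A) = {a, b}. Thus FOLLOW(C) = {a, b, d}.

{$, a, d}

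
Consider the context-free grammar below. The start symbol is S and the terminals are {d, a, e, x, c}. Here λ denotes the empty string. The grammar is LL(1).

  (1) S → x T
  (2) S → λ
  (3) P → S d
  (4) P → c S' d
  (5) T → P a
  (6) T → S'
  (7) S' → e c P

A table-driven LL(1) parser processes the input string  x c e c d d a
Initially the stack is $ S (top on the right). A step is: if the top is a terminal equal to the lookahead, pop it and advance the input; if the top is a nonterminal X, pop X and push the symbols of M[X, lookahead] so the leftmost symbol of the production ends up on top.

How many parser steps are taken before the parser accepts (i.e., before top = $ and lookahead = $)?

step 1: stack=$ S  input=x c e c d d a $  — expand S → x T
step 2: stack=$ T x  input=x c e c d d a $  — match x
step 3: stack=$ T  input=c e c d d a $  — expand T → P a
step 4: stack=$ a P  input=c e c d d a $  — expand P → c S' d
step 5: stack=$ a d S' c  input=c e c d d a $  — match c
step 6: stack=$ a d S'  input=e c d d a $  — expand S' → e c P
step 7: stack=$ a d P c e  input=e c d d a $  — match e
step 8: stack=$ a d P c  input=c d d a $  — match c
step 9: stack=$ a d P  input=d d a $  — expand P → S d
step 10: stack=$ a d d S  input=d d a $  — expand S → λ
step 11: stack=$ a d d  input=d d a $  — match d
step 12: stack=$ a d  input=d a $  — match d
step 13: stack=$ a  input=a $  — match a
Accept reached after 13 steps.

13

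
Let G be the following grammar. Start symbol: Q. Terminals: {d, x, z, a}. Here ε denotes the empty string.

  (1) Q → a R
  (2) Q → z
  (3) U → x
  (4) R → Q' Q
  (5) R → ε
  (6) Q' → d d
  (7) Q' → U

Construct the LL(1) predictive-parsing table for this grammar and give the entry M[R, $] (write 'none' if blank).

R → ε

FIRST(Q): from Q→a R we get {a}; from Q→z we get {z}. So FIRST(Q) = {a, z}.
FIRST(U): from U→x we get {x}. So FIRST(U) = {x}.
FIRST(Q'): from Q'→d d we get {d}; from Q'→U we get {x}. So FIRST(Q') = {d, x}.
FIRST(R): from R→Q' Q we get {d, x}; from R→ε we get {ε}. So FIRST(R) = {ε, d, x}.
FOLLOW(Q) includes $ since Q is the start symbol.
FOLLOW(Q): in R→Q' Q, the suffix after Q is empty, so FOLLOW(Q) ⊇ FOLLOW(R) = {$}. Thus FOLLOW(Q) = {$}.
FOLLOW(R): in Q→a R, the suffix after R is empty, so FOLLOW(R) ⊇ FOLLOW(Q) = {$}. Thus FOLLOW(R) = {$}.
For R → Q' Q: FIRST(Q' Q) = {d, x}, so it goes in M[R, t] for t ∈ {d, x}.
For R → ε: FIRST(ε) = {ε}, so it goes in M[R, t] for t ∈ {}; since ε ∈ FIRST, also for every t ∈ FOLLOW(R) = {$}.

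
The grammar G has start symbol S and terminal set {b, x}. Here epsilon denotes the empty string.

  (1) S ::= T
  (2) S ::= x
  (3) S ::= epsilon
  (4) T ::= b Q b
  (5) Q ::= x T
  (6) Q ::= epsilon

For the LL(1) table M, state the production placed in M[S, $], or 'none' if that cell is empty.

FIRST(T): from T::=b Q b we get {b}. So FIRST(T) = {b}.
FIRST(Q): from Q::=x T we get {x}; from Q::=epsilon we get {epsilon}. So FIRST(Q) = {epsilon, x}.
FIRST(S): from S::=T we get {b}; from S::=x we get {x}; from S::=epsilon we get {epsilon}. So FIRST(S) = {epsilon, b, x}.
FOLLOW(S) includes $ since S is the start symbol.
FOLLOW(S): S appears on no right-hand side. Thus FOLLOW(S) = {$}.
For S ::= T: FIRST(T) = {b}, so it goes in M[S, t] for t ∈ {b}.
For S ::= x: FIRST(x) = {x}, so it goes in M[S, t] for t ∈ {x}.
For S ::= epsilon: FIRST(epsilon) = {epsilon}, so it goes in M[S, t] for t ∈ {}; since epsilon ∈ FIRST, also for every t ∈ FOLLOW(S) = {$}.

S ::= epsilon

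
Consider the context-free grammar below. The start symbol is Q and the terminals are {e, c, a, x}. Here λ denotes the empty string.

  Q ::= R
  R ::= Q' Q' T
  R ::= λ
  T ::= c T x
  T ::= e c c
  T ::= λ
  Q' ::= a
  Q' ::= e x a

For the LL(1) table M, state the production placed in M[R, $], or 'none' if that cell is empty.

R ::= λ

FIRST(T): from T::=c T x we get {c}; from T::=e c c we get {e}; from T::=λ we get {λ}. So FIRST(T) = {λ, c, e}.
FIRST(Q'): from Q'::=a we get {a}; from Q'::=e x a we get {e}. So FIRST(Q') = {a, e}.
FIRST(R): from R::=Q' Q' T we get {a, e}; from R::=λ we get {λ}. So FIRST(R) = {λ, a, e}.
FIRST(Q): from Q::=R we get {λ, a, e}. So FIRST(Q) = {λ, a, e}.
FOLLOW(Q) includes $ since Q is the start symbol.
FOLLOW(Q): Q appears on no right-hand side. Thus FOLLOW(Q) = {$}.
FOLLOW(R): in Q::=R, the suffix after R is empty, so FOLLOW(R) ⊇ FOLLOW(Q) = {$}. Thus FOLLOW(R) = {$}.
For R ::= Q' Q' T: FIRST(Q' Q' T) = {a, e}, so it goes in M[R, t] for t ∈ {a, e}.
For R ::= λ: FIRST(λ) = {λ}, so it goes in M[R, t] for t ∈ {}; since λ ∈ FIRST, also for every t ∈ FOLLOW(R) = {$}.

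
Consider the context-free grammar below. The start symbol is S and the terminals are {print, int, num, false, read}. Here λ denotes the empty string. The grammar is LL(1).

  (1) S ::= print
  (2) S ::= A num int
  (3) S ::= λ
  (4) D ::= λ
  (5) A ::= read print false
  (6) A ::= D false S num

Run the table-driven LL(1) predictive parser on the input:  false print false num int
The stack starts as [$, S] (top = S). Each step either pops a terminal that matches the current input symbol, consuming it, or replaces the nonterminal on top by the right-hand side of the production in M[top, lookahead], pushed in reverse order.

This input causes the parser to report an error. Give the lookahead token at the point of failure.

     Stack                    Input                        Action
  1  $ S                      false print false num int $  expand S ::= A num int
  2  $ int num A              false print false num int $  expand A ::= D false S num
  3  $ int num num S false D  false print false num int $  expand D ::= λ
  4  $ int num num S false    false print false num int $  match false
  5  $ int num num S          print false num int $        expand S ::= print
  6  $ int num num print      print false num int $        match print
  7  $ int num num            false num int $              error: top is terminal num but lookahead is false

false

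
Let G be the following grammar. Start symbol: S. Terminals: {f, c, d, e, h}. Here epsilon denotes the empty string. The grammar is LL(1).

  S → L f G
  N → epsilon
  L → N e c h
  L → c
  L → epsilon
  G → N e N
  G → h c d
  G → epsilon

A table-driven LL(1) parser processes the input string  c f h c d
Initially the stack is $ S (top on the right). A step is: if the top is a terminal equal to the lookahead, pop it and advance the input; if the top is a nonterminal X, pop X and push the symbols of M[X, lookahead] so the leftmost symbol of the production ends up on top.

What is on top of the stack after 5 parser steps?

     Stack    Input        Action
  1  $ S      c f h c d $  expand S → L f G
  2  $ G f L  c f h c d $  expand L → c
  3  $ G f c  c f h c d $  match c
  4  $ G f    f h c d $    match f
  5  $ G      h c d $      expand G → h c d
Stack after step 5: $ d c h (top = h).

h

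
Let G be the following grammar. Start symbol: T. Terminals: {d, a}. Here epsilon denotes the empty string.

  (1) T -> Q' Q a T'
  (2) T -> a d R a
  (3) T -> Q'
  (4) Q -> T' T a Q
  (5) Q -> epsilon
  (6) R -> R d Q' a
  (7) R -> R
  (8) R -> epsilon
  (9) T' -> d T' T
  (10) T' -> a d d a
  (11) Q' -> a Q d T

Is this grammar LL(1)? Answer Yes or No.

FIRST(T) = {a}
FIRST(Q) = {epsilon, a, d}
FIRST(R) = {epsilon, d}
FIRST(T') = {a, d}
FIRST(Q') = {a}
FOLLOW(T) = {$, a, d}
FOLLOW(Q) = {a, d}
FOLLOW(R) = {a, d}
FOLLOW(T') = {$, a, d}
FOLLOW(Q') = {$, a, d}
Cell M[Q, a] receives both Q -> T' T a Q and Q -> epsilon — the grammar is not LL(1).

No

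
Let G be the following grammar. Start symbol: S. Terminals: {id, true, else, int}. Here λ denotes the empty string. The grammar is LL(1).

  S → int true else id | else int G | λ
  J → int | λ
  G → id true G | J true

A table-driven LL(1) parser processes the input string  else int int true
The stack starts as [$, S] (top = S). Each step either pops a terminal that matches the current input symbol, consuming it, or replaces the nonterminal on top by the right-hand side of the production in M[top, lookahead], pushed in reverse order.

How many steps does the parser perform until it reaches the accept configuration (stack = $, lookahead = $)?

7

     Stack         Input                Action
  1  $ S           else int int true $  expand S → else int G
  2  $ G int else  else int int true $  match else
  3  $ G int       int int true $       match int
  4  $ G           int true $           expand G → J true
  5  $ true J      int true $           expand J → int
  6  $ true int    int true $           match int
  7  $ true        true $               match true
Accept reached after 7 steps.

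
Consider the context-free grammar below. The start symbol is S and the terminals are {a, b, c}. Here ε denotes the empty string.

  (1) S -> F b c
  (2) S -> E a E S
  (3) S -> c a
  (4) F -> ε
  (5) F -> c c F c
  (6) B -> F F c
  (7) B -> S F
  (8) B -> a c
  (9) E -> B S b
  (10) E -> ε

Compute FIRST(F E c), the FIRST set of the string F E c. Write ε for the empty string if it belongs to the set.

FIRST(F): from F->ε we get {ε}; from F->c c F c we get {c}. So FIRST(F) = {ε, c}.
FIRST(S): from S->F b c we get {b, c}; from S->E a E S we get {a, b, c}; from S->c a we get {c}. So FIRST(S) = {a, b, c}.
FIRST(B): from B->F F c we get {c}; from B->S F we get {a, b, c}; from B->a c we get {a}. So FIRST(B) = {a, b, c}.
FIRST(E): from E->B S b we get {a, b, c}; from E->ε we get {ε}. So FIRST(E) = {ε, a, b, c}.
FIRST(F E c): take FIRST of each symbol in turn, carrying on past any symbol whose FIRST contains ε; result {a, b, c}.

{a, b, c}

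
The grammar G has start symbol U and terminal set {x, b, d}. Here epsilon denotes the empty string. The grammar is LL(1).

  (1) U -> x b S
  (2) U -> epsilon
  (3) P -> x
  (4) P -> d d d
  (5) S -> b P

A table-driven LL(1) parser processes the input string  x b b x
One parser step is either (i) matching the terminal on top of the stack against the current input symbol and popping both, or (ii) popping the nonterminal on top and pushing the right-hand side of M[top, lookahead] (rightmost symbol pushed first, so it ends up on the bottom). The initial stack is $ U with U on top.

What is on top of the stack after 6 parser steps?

     Stack    Input      Action
  1  $ U      x b b x $  expand U -> x b S
  2  $ S b x  x b b x $  match x
  3  $ S b    b b x $    match b
  4  $ S      b x $      expand S -> b P
  5  $ P b    b x $      match b
  6  $ P      x $        expand P -> x
Stack after step 6: $ x (top = x).

x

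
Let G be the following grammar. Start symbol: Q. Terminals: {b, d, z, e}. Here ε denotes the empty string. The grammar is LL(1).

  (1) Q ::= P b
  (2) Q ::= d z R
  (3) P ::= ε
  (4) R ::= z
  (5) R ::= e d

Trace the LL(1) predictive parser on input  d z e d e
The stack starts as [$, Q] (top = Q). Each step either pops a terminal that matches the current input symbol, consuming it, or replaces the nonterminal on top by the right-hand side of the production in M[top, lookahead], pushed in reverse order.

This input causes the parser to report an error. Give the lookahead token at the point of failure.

e

step 1: stack=$ Q  input=d z e d e $  — expand Q ::= d z R
step 2: stack=$ R z d  input=d z e d e $  — match d
step 3: stack=$ R z  input=z e d e $  — match z
step 4: stack=$ R  input=e d e $  — expand R ::= e d
step 5: stack=$ d e  input=e d e $  — match e
step 6: stack=$ d  input=d e $  — match d
step 7: stack=$  input=e $  — error: stack empty but input remains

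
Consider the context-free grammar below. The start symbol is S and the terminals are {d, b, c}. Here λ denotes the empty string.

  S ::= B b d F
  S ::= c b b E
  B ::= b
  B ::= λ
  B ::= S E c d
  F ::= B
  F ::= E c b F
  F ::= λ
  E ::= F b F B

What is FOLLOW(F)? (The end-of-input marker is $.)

FIRST(S) = {b, c}  (via B b d F)
FIRST(B) = {λ, b, c}  (via S E c d)
FIRST(F) = {λ, b, c}  (via B, E c b F)
FIRST(E) = {b, c}  (via F b F B)
FOLLOW(S) includes $ since S is the start symbol.
FOLLOW(S): in B::=S E c d, S is followed by E c d with FIRST {b, c}. Thus FOLLOW(S) = {$, b, c}.
FOLLOW(E): in S::=c b b E, the suffix after E is empty, so FOLLOW(E) ⊇ FOLLOW(S) = {$, b, c}; in B::=S E c d, E is followed by c d with FIRST {c}; in F::=E c b F, E is followed by c b F with FIRST {c}. Thus FOLLOW(E) = {$, b, c}.
FOLLOW(F): in S::=B b d F, the suffix after F is empty, so FOLLOW(F) ⊇ FOLLOW(S) = {$, b, c}; in F::=E c b F, the suffix after F is empty (adds nothing new); in E::=F b F B (occurrence 1), F is followed by b F B with FIRST {b}; in E::=F b F B (occurrence 2), F is followed by B with FIRST {λ, b, c}; in E::=F b F B (occurrence 2), the suffix after F is nullable, so FOLLOW(F) ⊇ FOLLOW(E) = {$, b, c}. Thus FOLLOW(F) = {$, b, c}.
FOLLOW(B): in S::=B b d F, B is followed by b d F with FIRST {b}; in F::=B, the suffix after B is empty, so FOLLOW(B) ⊇ FOLLOW(F) = {$, b, c}; in E::=F b F B, the suffix after B is empty, so FOLLOW(B) ⊇ FOLLOW(E) = {$, b, c}. Thus FOLLOW(B) = {$, b, c}.

{$, b, c}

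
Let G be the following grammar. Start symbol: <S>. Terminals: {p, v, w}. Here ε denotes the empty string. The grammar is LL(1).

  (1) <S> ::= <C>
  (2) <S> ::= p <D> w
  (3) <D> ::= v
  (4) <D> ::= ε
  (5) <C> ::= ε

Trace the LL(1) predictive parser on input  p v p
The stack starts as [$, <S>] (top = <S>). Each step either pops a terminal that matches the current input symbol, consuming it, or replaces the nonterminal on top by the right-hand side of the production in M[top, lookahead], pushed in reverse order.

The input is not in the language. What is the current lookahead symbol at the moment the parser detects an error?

p

     Stack      Input    Action
  1  $ <S>      p v p $  expand <S> ::= p <D> w
  2  $ w <D> p  p v p $  match p
  3  $ w <D>    v p $    expand <D> ::= v
  4  $ w v      v p $    match v
  5  $ w        p $      error: top is terminal w but lookahead is p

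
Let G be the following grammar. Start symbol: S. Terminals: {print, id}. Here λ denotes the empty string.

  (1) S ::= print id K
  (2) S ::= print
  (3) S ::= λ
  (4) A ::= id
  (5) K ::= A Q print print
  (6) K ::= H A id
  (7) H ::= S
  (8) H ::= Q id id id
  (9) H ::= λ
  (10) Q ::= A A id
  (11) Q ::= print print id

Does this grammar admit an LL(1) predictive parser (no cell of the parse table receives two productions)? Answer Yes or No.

FIRST(S) = {λ, print}
FIRST(A) = {id}
FIRST(K) = {id, print}
FIRST(H) = {λ, id, print}
FIRST(Q) = {id, print}
FOLLOW(S) = {$, id}
FOLLOW(A) = {id, print}
FOLLOW(K) = {$, id}
FOLLOW(H) = {id}
FOLLOW(Q) = {id, print}
Cell M[H, id] receives both H ::= S and H ::= Q id id id and H ::= λ — the grammar is not LL(1).

No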